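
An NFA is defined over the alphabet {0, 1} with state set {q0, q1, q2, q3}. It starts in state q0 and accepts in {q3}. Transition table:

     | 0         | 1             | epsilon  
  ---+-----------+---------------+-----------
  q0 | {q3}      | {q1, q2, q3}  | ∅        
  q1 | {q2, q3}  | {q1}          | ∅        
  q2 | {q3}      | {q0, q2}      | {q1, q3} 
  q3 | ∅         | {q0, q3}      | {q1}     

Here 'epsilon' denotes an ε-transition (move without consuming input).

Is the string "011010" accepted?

Yes

Start in {q0}.
Read '0': q0→{q3}; union {q3}; ε-closure = {q1, q3}.
Read '1': q1→{q1}, q3→{q0, q3}; now {q0, q1, q3}.
Read '1': q0→{q1, q2, q3}, q1→{q1}, q3→{q0, q3}; now {q0, q1, q2, q3}.
Read '0': q0→{q3}, q1→{q2, q3}, q2→{q3}, q3→∅; union {q2, q3}; ε-closure = {q1, q2, q3}.
Read '1': q1→{q1}, q2→{q0, q2}, q3→{q0, q3}; now {q0, q1, q2, q3}.
Read '0': q0→{q3}, q1→{q2, q3}, q2→{q3}, q3→∅; union {q2, q3}; ε-closure = {q1, q2, q3}.
The final set {q1, q2, q3} contains the accepting state q3.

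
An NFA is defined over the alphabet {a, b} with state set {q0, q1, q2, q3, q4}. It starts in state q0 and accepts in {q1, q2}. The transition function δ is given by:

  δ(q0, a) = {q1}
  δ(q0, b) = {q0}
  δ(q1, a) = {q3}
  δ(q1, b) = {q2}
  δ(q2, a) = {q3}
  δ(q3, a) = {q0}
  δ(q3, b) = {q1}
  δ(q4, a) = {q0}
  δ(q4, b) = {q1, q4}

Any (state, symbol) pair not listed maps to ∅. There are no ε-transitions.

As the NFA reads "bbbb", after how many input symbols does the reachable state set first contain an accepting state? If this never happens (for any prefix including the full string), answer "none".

none

Start in {q0}.
Read 'b': q0→{q0}; now {q0}.
Read 'b': q0→{q0}; now {q0}.
Read 'b': q0→{q0}; now {q0}.
Read 'b': q0→{q0}; now {q0}.
No reachable set along the way intersects F.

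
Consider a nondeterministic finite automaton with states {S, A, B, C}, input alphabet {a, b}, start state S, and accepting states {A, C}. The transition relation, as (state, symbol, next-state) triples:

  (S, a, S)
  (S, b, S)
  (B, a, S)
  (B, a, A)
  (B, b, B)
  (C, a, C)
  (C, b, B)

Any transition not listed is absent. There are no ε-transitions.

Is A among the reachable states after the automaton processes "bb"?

No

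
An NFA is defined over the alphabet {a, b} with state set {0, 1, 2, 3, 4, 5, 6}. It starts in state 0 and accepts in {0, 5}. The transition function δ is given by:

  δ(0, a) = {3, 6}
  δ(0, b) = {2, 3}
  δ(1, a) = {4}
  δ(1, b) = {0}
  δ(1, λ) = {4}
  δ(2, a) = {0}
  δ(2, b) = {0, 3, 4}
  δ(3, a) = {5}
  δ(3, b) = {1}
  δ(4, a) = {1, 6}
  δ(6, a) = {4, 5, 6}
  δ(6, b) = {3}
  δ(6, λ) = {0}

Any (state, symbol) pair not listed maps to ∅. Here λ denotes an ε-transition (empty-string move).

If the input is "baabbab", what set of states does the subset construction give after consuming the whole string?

Start in {0}.
Read 'b': {0} → {2, 3}.
Read 'a': {2, 3} → {0, 5}.
Read 'a': {0, 5} → {0, 3, 6}.
Read 'b': {0, 3, 6} → {1, 2, 3, 4}.
Read 'b': {1, 2, 3, 4} → {0, 1, 3, 4}.
Read 'a': {0, 1, 3, 4} → {0, 1, 3, 4, 5, 6}.
Read 'b': {0, 1, 3, 4, 5, 6} → {0, 1, 2, 3, 4}.

{0, 1, 2, 3, 4}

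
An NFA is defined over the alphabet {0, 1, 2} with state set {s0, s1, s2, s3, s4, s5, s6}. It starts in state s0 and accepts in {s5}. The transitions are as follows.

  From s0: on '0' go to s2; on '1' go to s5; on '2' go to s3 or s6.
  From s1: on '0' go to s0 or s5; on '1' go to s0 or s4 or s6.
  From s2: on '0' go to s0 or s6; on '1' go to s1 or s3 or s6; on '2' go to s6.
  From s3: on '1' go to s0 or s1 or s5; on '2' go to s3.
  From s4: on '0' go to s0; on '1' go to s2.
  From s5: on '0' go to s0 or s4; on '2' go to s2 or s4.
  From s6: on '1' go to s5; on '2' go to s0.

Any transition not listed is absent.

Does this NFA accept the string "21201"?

Start in {s0}.
Read '2': s0→{s3, s6}; now {s3, s6}.
Read '1': s3→{s0, s1, s5}, s6→{s5}; now {s0, s1, s5}.
Read '2': s0→{s3, s6}, s1→∅, s5→{s2, s4}; now {s2, s3, s4, s6}.
Read '0': s2→{s0, s6}, s3→∅, s4→{s0}, s6→∅; now {s0, s6}.
Read '1': s0→{s5}, s6→{s5}; now {s5}.
The final set {s5} contains the accepting state s5.

Yes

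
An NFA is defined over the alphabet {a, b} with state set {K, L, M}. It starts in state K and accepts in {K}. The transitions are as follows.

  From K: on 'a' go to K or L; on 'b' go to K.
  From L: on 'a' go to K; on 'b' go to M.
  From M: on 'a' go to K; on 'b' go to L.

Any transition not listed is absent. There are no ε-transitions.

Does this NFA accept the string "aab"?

Yes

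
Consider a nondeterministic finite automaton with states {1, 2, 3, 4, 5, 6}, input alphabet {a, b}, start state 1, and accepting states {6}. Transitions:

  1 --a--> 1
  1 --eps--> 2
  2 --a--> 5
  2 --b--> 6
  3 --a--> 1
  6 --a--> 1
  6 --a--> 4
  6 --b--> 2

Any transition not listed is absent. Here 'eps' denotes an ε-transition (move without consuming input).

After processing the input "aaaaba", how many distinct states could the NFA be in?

Start: ε-closure({1}) = {1, 2}.
Read 'a': 1→{1}, 2→{5}; union {1, 5}; ε-closure = {1, 2, 5}.
Read 'a': 1→{1}, 2→{5}, 5→∅; union {1, 5}; ε-closure = {1, 2, 5}.
Read 'a': 1→{1}, 2→{5}, 5→∅; union {1, 5}; ε-closure = {1, 2, 5}.
Read 'a': 1→{1}, 2→{5}, 5→∅; union {1, 5}; ε-closure = {1, 2, 5}.
Read 'b': 1→∅, 2→{6}, 5→∅; now {6}.
Read 'a': 6→{1, 4}; union {1, 4}; ε-closure = {1, 2, 4}.
That set has 3 states.

3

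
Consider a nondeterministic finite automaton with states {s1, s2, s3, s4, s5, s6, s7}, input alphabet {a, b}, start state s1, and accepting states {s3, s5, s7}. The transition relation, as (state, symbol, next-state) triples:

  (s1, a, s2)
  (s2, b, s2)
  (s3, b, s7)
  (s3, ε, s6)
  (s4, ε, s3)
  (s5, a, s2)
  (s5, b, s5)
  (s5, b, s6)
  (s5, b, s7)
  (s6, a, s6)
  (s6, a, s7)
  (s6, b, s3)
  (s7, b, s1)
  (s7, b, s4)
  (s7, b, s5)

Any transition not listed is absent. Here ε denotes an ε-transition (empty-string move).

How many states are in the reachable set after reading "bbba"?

Start in {s1}.
Read 'b': s1→∅; now ∅.
The set is empty and remains empty for the remaining 3 symbols.
That set has 0 states.

0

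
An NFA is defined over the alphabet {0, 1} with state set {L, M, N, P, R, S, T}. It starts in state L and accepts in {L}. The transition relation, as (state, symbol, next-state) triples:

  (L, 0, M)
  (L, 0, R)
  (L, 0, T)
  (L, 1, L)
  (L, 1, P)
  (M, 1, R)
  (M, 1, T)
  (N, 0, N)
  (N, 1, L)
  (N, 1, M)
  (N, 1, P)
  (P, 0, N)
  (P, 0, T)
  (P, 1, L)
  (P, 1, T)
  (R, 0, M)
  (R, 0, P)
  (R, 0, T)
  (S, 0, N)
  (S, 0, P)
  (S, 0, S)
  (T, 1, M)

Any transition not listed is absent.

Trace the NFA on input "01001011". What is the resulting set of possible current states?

Start in {L}.
Read '0': {L} → {M, R, T}.
Read '1': {M, R, T} → {M, R, T}.
Read '0': {M, R, T} → {M, P, T}.
Read '0': {M, P, T} → {N, T}.
Read '1': {N, T} → {L, M, P}.
Read '0': {L, M, P} → {M, N, R, T}.
Read '1': {M, N, R, T} → {L, M, P, R, T}.
Read '1': {L, M, P, R, T} → {L, M, P, R, T}.

{L, M, P, R, T}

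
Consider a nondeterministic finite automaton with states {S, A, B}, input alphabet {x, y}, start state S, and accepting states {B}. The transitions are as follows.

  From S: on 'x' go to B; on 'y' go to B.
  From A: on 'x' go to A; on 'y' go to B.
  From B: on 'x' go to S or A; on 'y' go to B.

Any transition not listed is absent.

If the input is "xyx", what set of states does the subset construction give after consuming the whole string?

{S, A}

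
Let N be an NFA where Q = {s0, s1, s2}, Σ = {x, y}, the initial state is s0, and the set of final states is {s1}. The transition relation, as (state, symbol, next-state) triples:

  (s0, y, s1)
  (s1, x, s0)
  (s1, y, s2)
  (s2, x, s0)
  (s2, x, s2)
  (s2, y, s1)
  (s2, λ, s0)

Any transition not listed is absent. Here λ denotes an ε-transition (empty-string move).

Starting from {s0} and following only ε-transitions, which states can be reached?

{s0}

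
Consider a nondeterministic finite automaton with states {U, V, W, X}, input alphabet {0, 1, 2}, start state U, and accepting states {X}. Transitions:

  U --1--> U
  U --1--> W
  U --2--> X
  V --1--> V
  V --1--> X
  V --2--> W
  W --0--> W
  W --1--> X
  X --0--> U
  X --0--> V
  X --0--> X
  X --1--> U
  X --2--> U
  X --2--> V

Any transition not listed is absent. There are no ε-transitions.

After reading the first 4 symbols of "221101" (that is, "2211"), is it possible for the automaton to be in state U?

Start in {U}.
Read '2': {U} → {X}.
Read '2': {X} → {U, V}.
Read '1': {U, V} → {U, V, W, X}.
Read '1': {U, V, W, X} → {U, V, W, X}.
State U is in {U, V, W, X}.

Yes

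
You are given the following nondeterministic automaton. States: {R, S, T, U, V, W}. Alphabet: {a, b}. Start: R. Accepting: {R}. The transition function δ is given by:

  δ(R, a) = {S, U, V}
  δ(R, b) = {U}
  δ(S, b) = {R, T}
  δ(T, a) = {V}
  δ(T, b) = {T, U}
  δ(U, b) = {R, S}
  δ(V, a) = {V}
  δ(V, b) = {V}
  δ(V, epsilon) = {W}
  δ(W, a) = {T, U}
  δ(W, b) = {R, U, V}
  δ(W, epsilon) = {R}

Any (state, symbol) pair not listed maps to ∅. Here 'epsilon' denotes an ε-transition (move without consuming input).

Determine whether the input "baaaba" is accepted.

No

Start in {R}.
Read 'b': R→{U}; now {U}.
Read 'a': U→∅; now ∅.
The set is empty and remains empty for the remaining 4 symbols.
The final set ∅ contains no accepting state.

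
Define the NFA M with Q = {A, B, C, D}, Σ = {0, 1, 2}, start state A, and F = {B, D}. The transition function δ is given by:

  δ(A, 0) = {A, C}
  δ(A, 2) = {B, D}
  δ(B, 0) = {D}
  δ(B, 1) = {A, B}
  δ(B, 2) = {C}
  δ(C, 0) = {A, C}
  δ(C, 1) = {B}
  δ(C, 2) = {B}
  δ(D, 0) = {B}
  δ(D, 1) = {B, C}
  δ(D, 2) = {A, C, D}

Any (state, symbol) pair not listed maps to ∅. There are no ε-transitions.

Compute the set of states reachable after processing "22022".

{A, B, C, D}

Start in {A}.
Read '2': A→{B, D}; now {B, D}.
Read '2': B→{C}, D→{A, C, D}; now {A, C, D}.
Read '0': A→{A, C}, C→{A, C}, D→{B}; now {A, B, C}.
Read '2': A→{B, D}, B→{C}, C→{B}; now {B, C, D}.
Read '2': B→{C}, C→{B}, D→{A, C, D}; now {A, B, C, D}.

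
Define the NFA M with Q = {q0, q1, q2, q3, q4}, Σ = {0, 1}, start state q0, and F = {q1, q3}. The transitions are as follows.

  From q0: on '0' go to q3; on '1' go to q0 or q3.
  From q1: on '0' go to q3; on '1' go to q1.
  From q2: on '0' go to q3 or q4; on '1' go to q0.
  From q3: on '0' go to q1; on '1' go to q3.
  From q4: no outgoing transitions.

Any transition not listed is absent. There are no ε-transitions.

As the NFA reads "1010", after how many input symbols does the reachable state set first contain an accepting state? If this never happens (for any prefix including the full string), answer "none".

Start in {q0}.
Read '1': q0→{q0, q3}; now {q0, q3}.
None of the earlier sets intersect F, but {q0, q3} does.

1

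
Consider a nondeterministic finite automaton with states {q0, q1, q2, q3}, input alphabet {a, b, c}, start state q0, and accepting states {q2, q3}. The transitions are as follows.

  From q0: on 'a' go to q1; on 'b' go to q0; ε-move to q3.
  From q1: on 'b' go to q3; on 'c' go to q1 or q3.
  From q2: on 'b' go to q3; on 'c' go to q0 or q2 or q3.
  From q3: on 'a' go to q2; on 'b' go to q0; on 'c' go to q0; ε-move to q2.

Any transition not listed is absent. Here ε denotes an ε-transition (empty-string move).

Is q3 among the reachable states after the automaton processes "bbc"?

Start: ε-closure({q0}) = {q0, q2, q3}.
Read 'b': q0→{q0}, q2→{q3}, q3→{q0}; union {q0, q3}; ε-closure = {q0, q2, q3}.
Read 'b': q0→{q0}, q2→{q3}, q3→{q0}; union {q0, q3}; ε-closure = {q0, q2, q3}.
Read 'c': q0→∅, q2→{q0, q2, q3}, q3→{q0}; now {q0, q2, q3}.
State q3 is in {q0, q2, q3}.

Yes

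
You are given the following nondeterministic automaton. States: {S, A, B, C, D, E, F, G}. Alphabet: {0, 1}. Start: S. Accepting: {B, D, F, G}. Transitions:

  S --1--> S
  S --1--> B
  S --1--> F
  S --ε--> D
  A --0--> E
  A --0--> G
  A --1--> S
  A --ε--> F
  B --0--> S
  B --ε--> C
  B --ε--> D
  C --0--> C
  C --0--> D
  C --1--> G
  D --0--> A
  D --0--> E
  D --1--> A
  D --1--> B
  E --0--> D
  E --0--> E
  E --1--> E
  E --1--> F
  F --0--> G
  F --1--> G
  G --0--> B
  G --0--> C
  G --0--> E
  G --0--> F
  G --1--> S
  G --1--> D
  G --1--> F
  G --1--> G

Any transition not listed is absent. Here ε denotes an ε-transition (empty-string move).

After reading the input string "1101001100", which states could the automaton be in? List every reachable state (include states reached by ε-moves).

{S, A, B, C, D, E, F, G}

Start: ε-closure({S}) = {S, D}.
Read '1': S→{S, B, F}, D→{A, B}; union {S, A, B, F}; ε-closure = {S, A, B, C, D, F}.
Read '1': S→{S, B, F}, A→{S}, B→∅, C→{G}, D→{A, B}, F→{G}; union {S, A, B, F, G}; ε-closure = {S, A, B, C, D, F, G}.
Read '0': S→∅, A→{E, G}, B→{S}, C→{C, D}, D→{A, E}, F→{G}, G→{B, C, E, F}; now {S, A, B, C, D, E, F, G}.
Read '1': S→{S, B, F}, A→{S}, B→∅, C→{G}, D→{A, B}, E→{E, F}, F→{G}, G→{S, D, F, G}; union {S, A, B, D, E, F, G}; ε-closure = {S, A, B, C, D, E, F, G}.
Read '0': S→∅, A→{E, G}, B→{S}, C→{C, D}, D→{A, E}, E→{D, E}, F→{G}, G→{B, C, E, F}; now {S, A, B, C, D, E, F, G}.
Read '0': S→∅, A→{E, G}, B→{S}, C→{C, D}, D→{A, E}, E→{D, E}, F→{G}, G→{B, C, E, F}; now {S, A, B, C, D, E, F, G}.
Read '1': S→{S, B, F}, A→{S}, B→∅, C→{G}, D→{A, B}, E→{E, F}, F→{G}, G→{S, D, F, G}; union {S, A, B, D, E, F, G}; ε-closure = {S, A, B, C, D, E, F, G}.
Read '1': S→{S, B, F}, A→{S}, B→∅, C→{G}, D→{A, B}, E→{E, F}, F→{G}, G→{S, D, F, G}; union {S, A, B, D, E, F, G}; ε-closure = {S, A, B, C, D, E, F, G}.
Read '0': S→∅, A→{E, G}, B→{S}, C→{C, D}, D→{A, E}, E→{D, E}, F→{G}, G→{B, C, E, F}; now {S, A, B, C, D, E, F, G}.
Read '0': S→∅, A→{E, G}, B→{S}, C→{C, D}, D→{A, E}, E→{D, E}, F→{G}, G→{B, C, E, F}; now {S, A, B, C, D, E, F, G}.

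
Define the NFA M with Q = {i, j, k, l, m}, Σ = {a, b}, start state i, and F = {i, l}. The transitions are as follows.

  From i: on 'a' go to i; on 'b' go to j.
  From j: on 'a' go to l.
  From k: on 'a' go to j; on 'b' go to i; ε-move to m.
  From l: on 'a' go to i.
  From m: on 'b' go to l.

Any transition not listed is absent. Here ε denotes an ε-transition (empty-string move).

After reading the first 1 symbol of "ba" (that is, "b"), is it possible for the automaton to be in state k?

Start in {i}.
Read 'b': {i} → {j}.
State k is not in {j}.

No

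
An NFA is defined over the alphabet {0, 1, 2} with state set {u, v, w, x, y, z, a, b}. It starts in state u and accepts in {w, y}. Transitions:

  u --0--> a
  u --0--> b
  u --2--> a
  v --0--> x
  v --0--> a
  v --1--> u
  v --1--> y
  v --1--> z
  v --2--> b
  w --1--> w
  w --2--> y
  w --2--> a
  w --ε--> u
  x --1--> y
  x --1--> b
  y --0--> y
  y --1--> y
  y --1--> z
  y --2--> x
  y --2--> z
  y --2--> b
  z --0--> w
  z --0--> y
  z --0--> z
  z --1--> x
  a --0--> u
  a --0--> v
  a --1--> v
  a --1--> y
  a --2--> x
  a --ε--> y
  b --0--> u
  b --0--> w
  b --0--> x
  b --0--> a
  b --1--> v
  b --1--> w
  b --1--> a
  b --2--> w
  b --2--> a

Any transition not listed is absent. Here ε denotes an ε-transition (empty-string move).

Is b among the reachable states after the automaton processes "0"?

Yes

Start in {u}.
Read '0': u→{a, b}; union {a, b}; ε-closure = {y, a, b}.
State b is in {y, a, b}.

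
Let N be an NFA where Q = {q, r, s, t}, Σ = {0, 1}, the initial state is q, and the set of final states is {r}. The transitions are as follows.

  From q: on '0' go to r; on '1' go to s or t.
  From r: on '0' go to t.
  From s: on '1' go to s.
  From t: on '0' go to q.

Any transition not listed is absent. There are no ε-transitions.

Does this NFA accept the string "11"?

Start in {q}.
Read '1': {q} → {s, t}.
Read '1': {s, t} → {s}.
The final set {s} contains no accepting state.

No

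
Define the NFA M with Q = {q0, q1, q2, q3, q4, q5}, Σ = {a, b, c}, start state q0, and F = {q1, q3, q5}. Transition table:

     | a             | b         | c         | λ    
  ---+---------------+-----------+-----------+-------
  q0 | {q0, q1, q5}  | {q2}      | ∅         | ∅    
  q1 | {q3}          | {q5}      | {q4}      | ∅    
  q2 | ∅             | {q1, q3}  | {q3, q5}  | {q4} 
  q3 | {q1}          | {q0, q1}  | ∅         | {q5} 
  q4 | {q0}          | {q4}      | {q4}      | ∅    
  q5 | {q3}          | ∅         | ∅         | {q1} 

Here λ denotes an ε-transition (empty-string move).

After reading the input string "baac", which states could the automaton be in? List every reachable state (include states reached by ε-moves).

Start in {q0}.
Read 'b': {q0} → {q2, q4}.
Read 'a': {q2, q4} → {q0}.
Read 'a': {q0} → {q0, q1, q5}.
Read 'c': {q0, q1, q5} → {q4}.

{q4}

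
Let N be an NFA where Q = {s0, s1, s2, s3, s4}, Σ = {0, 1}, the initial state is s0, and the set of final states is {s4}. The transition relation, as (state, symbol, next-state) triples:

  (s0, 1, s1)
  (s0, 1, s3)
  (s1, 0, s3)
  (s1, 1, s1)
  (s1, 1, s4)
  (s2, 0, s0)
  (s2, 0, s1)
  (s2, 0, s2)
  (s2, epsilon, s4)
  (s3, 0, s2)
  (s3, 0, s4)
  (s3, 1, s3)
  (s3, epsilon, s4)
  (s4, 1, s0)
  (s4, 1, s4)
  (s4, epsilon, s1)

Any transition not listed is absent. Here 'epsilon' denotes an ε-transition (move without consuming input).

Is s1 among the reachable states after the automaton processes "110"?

Yes

Start in {s0}.
Read '1': {s0} → {s1, s3, s4}.
Read '1': {s1, s3, s4} → {s0, s1, s3, s4}.
Read '0': {s0, s1, s3, s4} → {s1, s2, s3, s4}.
State s1 is in {s1, s2, s3, s4}.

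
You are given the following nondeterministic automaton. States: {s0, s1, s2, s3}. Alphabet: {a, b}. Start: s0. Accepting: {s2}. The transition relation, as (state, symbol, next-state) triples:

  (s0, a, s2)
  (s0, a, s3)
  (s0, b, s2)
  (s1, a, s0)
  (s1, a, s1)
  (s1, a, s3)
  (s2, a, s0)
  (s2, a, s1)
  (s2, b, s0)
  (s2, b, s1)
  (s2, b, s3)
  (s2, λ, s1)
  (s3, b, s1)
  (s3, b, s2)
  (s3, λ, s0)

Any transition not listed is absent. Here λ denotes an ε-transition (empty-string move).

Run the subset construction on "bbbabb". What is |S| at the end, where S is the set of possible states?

3

Start in {s0}.
Read 'b': s0→{s2}; union {s2}; ε-closure = {s1, s2}.
Read 'b': s1→∅, s2→{s0, s1, s3}; now {s0, s1, s3}.
Read 'b': s0→{s2}, s1→∅, s3→{s1, s2}; now {s1, s2}.
Read 'a': s1→{s0, s1, s3}, s2→{s0, s1}; now {s0, s1, s3}.
Read 'b': s0→{s2}, s1→∅, s3→{s1, s2}; now {s1, s2}.
Read 'b': s1→∅, s2→{s0, s1, s3}; now {s0, s1, s3}.
That set has 3 states.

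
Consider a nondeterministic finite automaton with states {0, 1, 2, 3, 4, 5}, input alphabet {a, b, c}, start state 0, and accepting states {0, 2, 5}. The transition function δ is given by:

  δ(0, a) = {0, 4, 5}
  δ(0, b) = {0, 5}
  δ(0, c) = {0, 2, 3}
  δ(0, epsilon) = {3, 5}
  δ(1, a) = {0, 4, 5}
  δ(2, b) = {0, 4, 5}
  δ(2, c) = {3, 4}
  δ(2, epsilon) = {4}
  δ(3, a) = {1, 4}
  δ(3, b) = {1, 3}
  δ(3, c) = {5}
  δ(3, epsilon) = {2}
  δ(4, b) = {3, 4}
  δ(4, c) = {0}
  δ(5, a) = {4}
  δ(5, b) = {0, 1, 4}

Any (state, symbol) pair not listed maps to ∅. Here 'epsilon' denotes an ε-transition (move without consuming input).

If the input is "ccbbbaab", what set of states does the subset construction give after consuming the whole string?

{0, 1, 2, 3, 4, 5}

Start: ε-closure({0}) = {0, 2, 3, 4, 5}.
Read 'c': 0→{0, 2, 3}, 2→{3, 4}, 3→{5}, 4→{0}, 5→∅; now {0, 2, 3, 4, 5}.
Read 'c': 0→{0, 2, 3}, 2→{3, 4}, 3→{5}, 4→{0}, 5→∅; now {0, 2, 3, 4, 5}.
Read 'b': 0→{0, 5}, 2→{0, 4, 5}, 3→{1, 3}, 4→{3, 4}, 5→{0, 1, 4}; union {0, 1, 3, 4, 5}; ε-closure = {0, 1, 2, 3, 4, 5}.
Read 'b': 0→{0, 5}, 1→∅, 2→{0, 4, 5}, 3→{1, 3}, 4→{3, 4}, 5→{0, 1, 4}; union {0, 1, 3, 4, 5}; ε-closure = {0, 1, 2, 3, 4, 5}.
Read 'b': 0→{0, 5}, 1→∅, 2→{0, 4, 5}, 3→{1, 3}, 4→{3, 4}, 5→{0, 1, 4}; union {0, 1, 3, 4, 5}; ε-closure = {0, 1, 2, 3, 4, 5}.
Read 'a': 0→{0, 4, 5}, 1→{0, 4, 5}, 2→∅, 3→{1, 4}, 4→∅, 5→{4}; union {0, 1, 4, 5}; ε-closure = {0, 1, 2, 3, 4, 5}.
Read 'a': 0→{0, 4, 5}, 1→{0, 4, 5}, 2→∅, 3→{1, 4}, 4→∅, 5→{4}; union {0, 1, 4, 5}; ε-closure = {0, 1, 2, 3, 4, 5}.
Read 'b': 0→{0, 5}, 1→∅, 2→{0, 4, 5}, 3→{1, 3}, 4→{3, 4}, 5→{0, 1, 4}; union {0, 1, 3, 4, 5}; ε-closure = {0, 1, 2, 3, 4, 5}.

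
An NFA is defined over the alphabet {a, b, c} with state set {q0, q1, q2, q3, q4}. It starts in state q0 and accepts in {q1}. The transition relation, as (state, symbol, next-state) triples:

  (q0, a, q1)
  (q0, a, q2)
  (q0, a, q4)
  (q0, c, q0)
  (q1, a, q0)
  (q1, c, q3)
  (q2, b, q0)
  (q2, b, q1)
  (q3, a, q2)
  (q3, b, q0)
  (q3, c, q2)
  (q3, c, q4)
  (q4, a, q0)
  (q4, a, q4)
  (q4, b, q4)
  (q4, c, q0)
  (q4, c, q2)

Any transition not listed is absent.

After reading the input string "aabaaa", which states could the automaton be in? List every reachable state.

{q0, q1, q2, q4}

Start in {q0}.
Read 'a': q0→{q1, q2, q4}; now {q1, q2, q4}.
Read 'a': q1→{q0}, q2→∅, q4→{q0, q4}; now {q0, q4}.
Read 'b': q0→∅, q4→{q4}; now {q4}.
Read 'a': q4→{q0, q4}; now {q0, q4}.
Read 'a': q0→{q1, q2, q4}, q4→{q0, q4}; now {q0, q1, q2, q4}.
Read 'a': q0→{q1, q2, q4}, q1→{q0}, q2→∅, q4→{q0, q4}; now {q0, q1, q2, q4}.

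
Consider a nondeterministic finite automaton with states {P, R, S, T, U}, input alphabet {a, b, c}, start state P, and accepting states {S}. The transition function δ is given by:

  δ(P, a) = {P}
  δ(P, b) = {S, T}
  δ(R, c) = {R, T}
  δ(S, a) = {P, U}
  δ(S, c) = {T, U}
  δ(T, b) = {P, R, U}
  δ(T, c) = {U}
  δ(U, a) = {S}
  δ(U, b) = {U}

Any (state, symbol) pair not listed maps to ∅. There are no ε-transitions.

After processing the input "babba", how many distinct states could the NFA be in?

2

Start in {P}.
Read 'b': P→{S, T}; now {S, T}.
Read 'a': S→{P, U}, T→∅; now {P, U}.
Read 'b': P→{S, T}, U→{U}; now {S, T, U}.
Read 'b': S→∅, T→{P, R, U}, U→{U}; now {P, R, U}.
Read 'a': P→{P}, R→∅, U→{S}; now {P, S}.
That set has 2 states.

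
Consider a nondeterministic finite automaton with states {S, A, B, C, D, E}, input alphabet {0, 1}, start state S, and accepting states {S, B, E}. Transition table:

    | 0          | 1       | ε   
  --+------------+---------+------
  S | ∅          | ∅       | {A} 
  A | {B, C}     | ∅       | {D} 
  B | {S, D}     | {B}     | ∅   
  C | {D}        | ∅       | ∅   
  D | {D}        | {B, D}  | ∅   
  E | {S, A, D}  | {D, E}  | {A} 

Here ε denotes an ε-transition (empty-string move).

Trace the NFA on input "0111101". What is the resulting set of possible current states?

{B, D}

Start: ε-closure({S}) = {S, A, D}.
Read '0': {S, A, D} → {B, C, D}.
Read '1': {B, C, D} → {B, D}.
Read '1': {B, D} → {B, D}.
Read '1': {B, D} → {B, D}.
Read '1': {B, D} → {B, D}.
Read '0': {B, D} → {S, A, D}.
Read '1': {S, A, D} → {B, D}.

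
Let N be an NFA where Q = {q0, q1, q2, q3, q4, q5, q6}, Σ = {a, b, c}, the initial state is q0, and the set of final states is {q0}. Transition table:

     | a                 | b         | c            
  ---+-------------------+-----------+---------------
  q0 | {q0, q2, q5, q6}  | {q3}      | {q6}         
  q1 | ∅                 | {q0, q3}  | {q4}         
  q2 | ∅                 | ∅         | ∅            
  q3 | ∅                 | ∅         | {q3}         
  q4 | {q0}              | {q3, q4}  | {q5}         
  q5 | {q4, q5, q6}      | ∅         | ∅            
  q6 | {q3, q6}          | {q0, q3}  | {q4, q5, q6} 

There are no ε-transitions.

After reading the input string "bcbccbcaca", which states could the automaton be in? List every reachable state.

Start in {q0}.
Read 'b': {q0} → {q3}.
Read 'c': {q3} → {q3}.
Read 'b': {q3} → ∅.
The set is empty and remains empty for the remaining 7 symbols.

∅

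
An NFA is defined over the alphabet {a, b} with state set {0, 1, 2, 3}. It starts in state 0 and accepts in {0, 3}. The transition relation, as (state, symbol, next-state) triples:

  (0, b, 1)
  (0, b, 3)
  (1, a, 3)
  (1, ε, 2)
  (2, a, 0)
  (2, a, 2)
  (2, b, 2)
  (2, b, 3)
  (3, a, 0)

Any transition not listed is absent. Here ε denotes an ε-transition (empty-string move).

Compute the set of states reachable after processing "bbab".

Start in {0}.
Read 'b': 0→{1, 3}; union {1, 3}; ε-closure = {1, 2, 3}.
Read 'b': 1→∅, 2→{2, 3}, 3→∅; now {2, 3}.
Read 'a': 2→{0, 2}, 3→{0}; now {0, 2}.
Read 'b': 0→{1, 3}, 2→{2, 3}; now {1, 2, 3}.

{1, 2, 3}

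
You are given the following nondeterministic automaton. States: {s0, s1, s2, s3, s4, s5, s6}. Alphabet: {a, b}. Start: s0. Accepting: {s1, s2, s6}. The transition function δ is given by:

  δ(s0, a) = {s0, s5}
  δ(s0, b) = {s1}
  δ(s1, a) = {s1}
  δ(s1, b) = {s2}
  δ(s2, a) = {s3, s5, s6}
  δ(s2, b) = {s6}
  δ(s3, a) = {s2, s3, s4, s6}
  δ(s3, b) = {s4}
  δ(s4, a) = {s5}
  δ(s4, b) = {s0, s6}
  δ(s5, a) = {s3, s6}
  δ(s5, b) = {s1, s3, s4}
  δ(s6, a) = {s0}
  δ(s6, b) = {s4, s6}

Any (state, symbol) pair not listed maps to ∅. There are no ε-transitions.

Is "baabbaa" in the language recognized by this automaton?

No

Start in {s0}.
Read 'b': {s0} → {s1}.
Read 'a': {s1} → {s1}.
Read 'a': {s1} → {s1}.
Read 'b': {s1} → {s2}.
Read 'b': {s2} → {s6}.
Read 'a': {s6} → {s0}.
Read 'a': {s0} → {s0, s5}.
The final set {s0, s5} contains no accepting state.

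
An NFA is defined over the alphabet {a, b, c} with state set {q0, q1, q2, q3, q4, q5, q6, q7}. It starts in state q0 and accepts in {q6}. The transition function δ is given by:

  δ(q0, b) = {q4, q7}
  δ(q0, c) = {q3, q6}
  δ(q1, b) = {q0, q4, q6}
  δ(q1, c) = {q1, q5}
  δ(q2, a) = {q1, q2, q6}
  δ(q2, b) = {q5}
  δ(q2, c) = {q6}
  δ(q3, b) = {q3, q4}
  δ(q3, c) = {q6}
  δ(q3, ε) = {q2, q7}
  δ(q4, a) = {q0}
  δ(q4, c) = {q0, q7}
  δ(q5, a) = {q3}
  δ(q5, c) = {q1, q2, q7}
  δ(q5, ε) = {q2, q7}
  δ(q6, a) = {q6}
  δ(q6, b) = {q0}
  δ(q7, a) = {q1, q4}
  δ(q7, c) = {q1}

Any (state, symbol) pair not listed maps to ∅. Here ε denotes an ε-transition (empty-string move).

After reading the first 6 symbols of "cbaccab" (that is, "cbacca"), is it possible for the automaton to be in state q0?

Start in {q0}.
Read 'c': q0→{q3, q6}; union {q3, q6}; ε-closure = {q2, q3, q6, q7}.
Read 'b': q2→{q5}, q3→{q3, q4}, q6→{q0}, q7→∅; union {q0, q3, q4, q5}; ε-closure = {q0, q2, q3, q4, q5, q7}.
Read 'a': q0→∅, q2→{q1, q2, q6}, q3→∅, q4→{q0}, q5→{q3}, q7→{q1, q4}; union {q0, q1, q2, q3, q4, q6}; ε-closure = {q0, q1, q2, q3, q4, q6, q7}.
Read 'c': q0→{q3, q6}, q1→{q1, q5}, q2→{q6}, q3→{q6}, q4→{q0, q7}, q6→∅, q7→{q1}; union {q0, q1, q3, q5, q6, q7}; ε-closure = {q0, q1, q2, q3, q5, q6, q7}.
Read 'c': q0→{q3, q6}, q1→{q1, q5}, q2→{q6}, q3→{q6}, q5→{q1, q2, q7}, q6→∅, q7→{q1}; now {q1, q2, q3, q5, q6, q7}.
Read 'a': q1→∅, q2→{q1, q2, q6}, q3→∅, q5→{q3}, q6→{q6}, q7→{q1, q4}; union {q1, q2, q3, q4, q6}; ε-closure = {q1, q2, q3, q4, q6, q7}.
State q0 is not in {q1, q2, q3, q4, q6, q7}.

No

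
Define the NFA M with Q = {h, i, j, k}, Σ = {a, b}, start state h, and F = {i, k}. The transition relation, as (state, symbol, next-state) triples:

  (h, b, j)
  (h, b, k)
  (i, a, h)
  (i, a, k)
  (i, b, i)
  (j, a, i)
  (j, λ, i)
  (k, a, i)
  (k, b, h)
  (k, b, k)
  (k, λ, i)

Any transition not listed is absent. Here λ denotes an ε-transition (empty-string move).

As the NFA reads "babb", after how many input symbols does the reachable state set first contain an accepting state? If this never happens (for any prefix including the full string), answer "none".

Start in {h}.
Read 'b': {h} → {i, j, k}.
None of the earlier sets intersect F, but {i, j, k} does.

1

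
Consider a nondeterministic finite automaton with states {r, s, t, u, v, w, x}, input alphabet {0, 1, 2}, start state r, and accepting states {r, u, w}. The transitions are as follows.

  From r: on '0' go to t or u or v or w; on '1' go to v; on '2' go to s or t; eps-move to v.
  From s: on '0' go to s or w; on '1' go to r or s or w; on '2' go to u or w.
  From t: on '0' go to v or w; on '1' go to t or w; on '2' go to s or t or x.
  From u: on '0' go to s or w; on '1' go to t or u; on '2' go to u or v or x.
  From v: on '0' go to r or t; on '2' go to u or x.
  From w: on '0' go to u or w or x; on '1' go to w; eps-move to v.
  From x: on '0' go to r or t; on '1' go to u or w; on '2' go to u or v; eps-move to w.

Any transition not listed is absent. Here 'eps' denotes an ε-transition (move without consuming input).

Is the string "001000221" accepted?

Start: ε-closure({r}) = {r, v}.
Read '0': {r, v} → {r, t, u, v, w}.
Read '0': {r, t, u, v, w} → {r, s, t, u, v, w, x}.
Read '1': {r, s, t, u, v, w, x} → {r, s, t, u, v, w}.
Read '0': {r, s, t, u, v, w} → {r, s, t, u, v, w, x}.
Read '0': {r, s, t, u, v, w, x} → {r, s, t, u, v, w, x}.
Read '0': {r, s, t, u, v, w, x} → {r, s, t, u, v, w, x}.
Read '2': {r, s, t, u, v, w, x} → {s, t, u, v, w, x}.
Read '2': {s, t, u, v, w, x} → {s, t, u, v, w, x}.
Read '1': {s, t, u, v, w, x} → {r, s, t, u, v, w}.
The final set {r, s, t, u, v, w} contains the accepting states r, u, w.

Yes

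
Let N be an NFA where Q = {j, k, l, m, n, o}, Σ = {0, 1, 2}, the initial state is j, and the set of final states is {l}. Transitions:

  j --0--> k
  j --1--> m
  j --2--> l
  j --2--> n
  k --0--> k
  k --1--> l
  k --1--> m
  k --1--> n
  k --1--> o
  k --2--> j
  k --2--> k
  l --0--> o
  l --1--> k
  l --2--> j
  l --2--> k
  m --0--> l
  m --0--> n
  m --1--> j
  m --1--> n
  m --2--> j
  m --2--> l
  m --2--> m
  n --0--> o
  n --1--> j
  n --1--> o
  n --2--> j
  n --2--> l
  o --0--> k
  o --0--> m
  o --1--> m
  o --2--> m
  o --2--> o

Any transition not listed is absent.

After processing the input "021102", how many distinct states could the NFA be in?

Start in {j}.
Read '0': {j} → {k}.
Read '2': {k} → {j, k}.
Read '1': {j, k} → {l, m, n, o}.
Read '1': {l, m, n, o} → {j, k, m, n, o}.
Read '0': {j, k, m, n, o} → {k, l, m, n, o}.
Read '2': {k, l, m, n, o} → {j, k, l, m, o}.
That set has 5 states.

5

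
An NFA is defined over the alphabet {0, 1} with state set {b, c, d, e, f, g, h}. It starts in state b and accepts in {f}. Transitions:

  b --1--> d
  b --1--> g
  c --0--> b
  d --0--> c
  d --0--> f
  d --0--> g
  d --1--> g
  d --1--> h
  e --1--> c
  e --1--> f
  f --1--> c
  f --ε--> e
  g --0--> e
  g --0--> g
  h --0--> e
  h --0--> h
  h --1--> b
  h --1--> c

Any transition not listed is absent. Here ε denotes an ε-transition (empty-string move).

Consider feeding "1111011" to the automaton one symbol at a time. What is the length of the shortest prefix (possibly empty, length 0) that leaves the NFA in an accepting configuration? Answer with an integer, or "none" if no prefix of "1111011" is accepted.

5

Start in {b}.
Read '1': b→{d, g}; now {d, g}.
Read '1': d→{g, h}, g→∅; now {g, h}.
Read '1': g→∅, h→{b, c}; now {b, c}.
Read '1': b→{d, g}, c→∅; now {d, g}.
Read '0': d→{c, f, g}, g→{e, g}; now {c, e, f, g}.
None of the earlier sets intersect F, but {c, e, f, g} does.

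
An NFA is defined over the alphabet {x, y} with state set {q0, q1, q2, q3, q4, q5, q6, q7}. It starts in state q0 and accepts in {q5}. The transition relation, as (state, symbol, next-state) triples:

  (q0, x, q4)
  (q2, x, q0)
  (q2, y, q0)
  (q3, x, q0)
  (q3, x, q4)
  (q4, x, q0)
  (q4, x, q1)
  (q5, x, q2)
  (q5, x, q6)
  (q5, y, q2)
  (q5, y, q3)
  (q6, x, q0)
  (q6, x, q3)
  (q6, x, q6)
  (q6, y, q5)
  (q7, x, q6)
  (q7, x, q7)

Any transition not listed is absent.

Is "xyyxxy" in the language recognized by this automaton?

Start in {q0}.
Read 'x': q0→{q4}; now {q4}.
Read 'y': q4→∅; now ∅.
The set is empty and remains empty for the remaining 4 symbols.
The final set ∅ contains no accepting state.

No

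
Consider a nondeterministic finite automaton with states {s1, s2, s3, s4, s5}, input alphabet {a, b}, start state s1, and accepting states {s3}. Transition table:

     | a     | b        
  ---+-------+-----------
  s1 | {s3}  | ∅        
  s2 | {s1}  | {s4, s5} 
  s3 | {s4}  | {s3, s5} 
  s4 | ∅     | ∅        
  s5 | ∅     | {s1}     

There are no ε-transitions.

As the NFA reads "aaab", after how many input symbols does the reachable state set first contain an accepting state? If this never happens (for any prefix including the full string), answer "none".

1

Start in {s1}.
Read 'a': {s1} → {s3}.
None of the earlier sets intersect F, but {s3} does.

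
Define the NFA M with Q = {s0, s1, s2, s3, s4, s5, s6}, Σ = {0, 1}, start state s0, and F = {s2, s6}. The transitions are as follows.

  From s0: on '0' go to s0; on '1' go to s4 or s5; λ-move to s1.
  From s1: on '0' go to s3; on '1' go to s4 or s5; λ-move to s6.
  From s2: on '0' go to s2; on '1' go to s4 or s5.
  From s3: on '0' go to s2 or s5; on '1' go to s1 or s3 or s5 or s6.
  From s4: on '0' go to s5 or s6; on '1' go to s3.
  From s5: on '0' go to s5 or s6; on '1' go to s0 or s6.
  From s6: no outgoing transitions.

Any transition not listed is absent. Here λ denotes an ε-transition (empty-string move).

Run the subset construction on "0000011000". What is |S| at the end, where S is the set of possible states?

6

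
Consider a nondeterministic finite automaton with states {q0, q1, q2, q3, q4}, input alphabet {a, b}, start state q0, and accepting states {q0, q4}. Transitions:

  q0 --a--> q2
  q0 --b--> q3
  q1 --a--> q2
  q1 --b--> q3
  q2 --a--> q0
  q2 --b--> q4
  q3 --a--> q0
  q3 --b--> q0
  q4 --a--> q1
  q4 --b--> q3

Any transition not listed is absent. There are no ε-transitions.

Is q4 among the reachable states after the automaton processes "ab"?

Start in {q0}.
Read 'a': {q0} → {q2}.
Read 'b': {q2} → {q4}.
State q4 is in {q4}.

Yes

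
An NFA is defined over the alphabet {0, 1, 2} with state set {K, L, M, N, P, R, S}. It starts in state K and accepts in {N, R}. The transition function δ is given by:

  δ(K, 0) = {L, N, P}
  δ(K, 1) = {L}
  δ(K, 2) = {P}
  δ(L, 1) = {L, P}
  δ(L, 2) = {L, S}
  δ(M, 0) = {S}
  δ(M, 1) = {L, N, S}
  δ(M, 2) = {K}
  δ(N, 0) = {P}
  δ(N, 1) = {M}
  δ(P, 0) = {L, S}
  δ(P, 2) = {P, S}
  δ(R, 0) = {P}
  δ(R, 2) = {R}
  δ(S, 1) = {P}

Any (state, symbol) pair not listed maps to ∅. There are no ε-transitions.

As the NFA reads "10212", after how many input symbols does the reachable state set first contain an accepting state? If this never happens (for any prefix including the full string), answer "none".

Start in {K}.
Read '1': {K} → {L}.
Read '0': {L} → ∅.
The set is empty and remains empty for the remaining 3 symbols.
No reachable set along the way intersects F.

none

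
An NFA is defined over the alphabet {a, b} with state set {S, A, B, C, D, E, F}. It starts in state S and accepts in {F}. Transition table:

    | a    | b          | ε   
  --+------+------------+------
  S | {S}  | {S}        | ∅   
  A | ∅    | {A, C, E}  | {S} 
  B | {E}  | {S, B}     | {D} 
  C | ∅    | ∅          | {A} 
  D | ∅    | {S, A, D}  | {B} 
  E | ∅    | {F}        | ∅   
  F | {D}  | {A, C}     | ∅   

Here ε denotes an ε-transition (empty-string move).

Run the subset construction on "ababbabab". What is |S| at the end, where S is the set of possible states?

1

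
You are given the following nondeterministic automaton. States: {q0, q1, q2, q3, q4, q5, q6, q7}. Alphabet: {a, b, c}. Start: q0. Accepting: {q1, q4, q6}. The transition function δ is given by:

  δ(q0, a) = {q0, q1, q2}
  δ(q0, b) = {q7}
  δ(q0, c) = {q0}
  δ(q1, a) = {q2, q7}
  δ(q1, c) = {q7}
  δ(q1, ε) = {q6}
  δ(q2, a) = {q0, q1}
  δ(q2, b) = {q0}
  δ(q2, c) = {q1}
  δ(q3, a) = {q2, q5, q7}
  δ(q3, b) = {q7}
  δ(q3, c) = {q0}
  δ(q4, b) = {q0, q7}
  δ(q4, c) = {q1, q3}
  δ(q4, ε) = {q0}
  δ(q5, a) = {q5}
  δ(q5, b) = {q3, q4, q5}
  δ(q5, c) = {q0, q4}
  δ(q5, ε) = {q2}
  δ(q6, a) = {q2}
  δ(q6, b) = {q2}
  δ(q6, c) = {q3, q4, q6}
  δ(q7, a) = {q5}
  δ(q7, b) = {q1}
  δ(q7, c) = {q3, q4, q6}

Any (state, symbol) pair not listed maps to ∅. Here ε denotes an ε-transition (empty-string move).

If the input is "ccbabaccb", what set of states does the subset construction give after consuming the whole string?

{q0, q1, q2, q6, q7}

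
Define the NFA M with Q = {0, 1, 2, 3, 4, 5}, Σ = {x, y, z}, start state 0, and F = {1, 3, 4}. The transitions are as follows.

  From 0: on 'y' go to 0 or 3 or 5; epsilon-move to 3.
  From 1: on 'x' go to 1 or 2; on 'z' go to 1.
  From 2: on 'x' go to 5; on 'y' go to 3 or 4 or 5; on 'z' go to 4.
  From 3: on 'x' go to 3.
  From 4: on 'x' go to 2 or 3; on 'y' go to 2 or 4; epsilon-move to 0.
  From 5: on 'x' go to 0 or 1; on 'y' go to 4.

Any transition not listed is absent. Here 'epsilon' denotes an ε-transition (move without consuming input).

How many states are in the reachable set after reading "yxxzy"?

5

Start: ε-closure({0}) = {0, 3}.
Read 'y': 0→{0, 3, 5}, 3→∅; now {0, 3, 5}.
Read 'x': 0→∅, 3→{3}, 5→{0, 1}; now {0, 1, 3}.
Read 'x': 0→∅, 1→{1, 2}, 3→{3}; now {1, 2, 3}.
Read 'z': 1→{1}, 2→{4}, 3→∅; union {1, 4}; ε-closure = {0, 1, 3, 4}.
Read 'y': 0→{0, 3, 5}, 1→∅, 3→∅, 4→{2, 4}; now {0, 2, 3, 4, 5}.
That set has 5 states.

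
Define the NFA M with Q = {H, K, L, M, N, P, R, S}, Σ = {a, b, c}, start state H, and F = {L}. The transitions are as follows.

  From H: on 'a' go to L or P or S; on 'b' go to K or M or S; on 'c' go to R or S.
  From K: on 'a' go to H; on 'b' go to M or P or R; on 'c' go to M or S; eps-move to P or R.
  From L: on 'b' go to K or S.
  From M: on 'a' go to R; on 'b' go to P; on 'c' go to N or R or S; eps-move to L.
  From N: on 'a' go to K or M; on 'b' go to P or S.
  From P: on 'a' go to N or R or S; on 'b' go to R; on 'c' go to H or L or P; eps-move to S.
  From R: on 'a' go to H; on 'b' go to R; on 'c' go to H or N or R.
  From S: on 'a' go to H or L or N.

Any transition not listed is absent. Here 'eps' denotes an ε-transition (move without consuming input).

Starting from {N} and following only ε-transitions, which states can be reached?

{N}

Begin with {N}.
No ε-moves leave this set, so the closure equals the set itself.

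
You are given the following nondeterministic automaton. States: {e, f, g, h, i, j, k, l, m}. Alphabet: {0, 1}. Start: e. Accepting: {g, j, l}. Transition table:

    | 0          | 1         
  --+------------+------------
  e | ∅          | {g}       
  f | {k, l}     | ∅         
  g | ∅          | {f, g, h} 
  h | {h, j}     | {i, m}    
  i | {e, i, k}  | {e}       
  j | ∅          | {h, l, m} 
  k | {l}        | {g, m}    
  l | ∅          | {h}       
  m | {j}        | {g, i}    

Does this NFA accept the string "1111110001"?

Start in {e}.
Read '1': {e} → {g}.
Read '1': {g} → {f, g, h}.
Read '1': {f, g, h} → {f, g, h, i, m}.
Read '1': {f, g, h, i, m} → {e, f, g, h, i, m}.
Read '1': {e, f, g, h, i, m} → {e, f, g, h, i, m}.
Read '1': {e, f, g, h, i, m} → {e, f, g, h, i, m}.
Read '0': {e, f, g, h, i, m} → {e, h, i, j, k, l}.
Read '0': {e, h, i, j, k, l} → {e, h, i, j, k, l}.
Read '0': {e, h, i, j, k, l} → {e, h, i, j, k, l}.
Read '1': {e, h, i, j, k, l} → {e, g, h, i, l, m}.
The final set {e, g, h, i, l, m} contains the accepting states g, l.

Yes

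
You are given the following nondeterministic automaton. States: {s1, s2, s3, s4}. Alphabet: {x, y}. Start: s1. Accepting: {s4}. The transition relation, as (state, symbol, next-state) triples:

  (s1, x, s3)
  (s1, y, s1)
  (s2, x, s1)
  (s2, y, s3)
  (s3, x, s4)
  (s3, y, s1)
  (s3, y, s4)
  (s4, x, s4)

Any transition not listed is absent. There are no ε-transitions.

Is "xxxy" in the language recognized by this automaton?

No

Start in {s1}.
Read 'x': s1→{s3}; now {s3}.
Read 'x': s3→{s4}; now {s4}.
Read 'x': s4→{s4}; now {s4}.
Read 'y': s4→∅; now ∅.
The final set ∅ contains no accepting state.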